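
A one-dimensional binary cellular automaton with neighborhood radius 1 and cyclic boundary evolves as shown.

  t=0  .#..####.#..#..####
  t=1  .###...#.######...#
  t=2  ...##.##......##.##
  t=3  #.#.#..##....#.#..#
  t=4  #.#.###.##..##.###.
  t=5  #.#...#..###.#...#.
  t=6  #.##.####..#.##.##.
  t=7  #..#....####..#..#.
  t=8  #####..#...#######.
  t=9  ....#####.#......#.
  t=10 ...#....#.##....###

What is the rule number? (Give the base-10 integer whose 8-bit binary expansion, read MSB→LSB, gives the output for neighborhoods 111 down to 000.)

86

  ### -> .   bit 7 = 0  t=0,i=5
  ##. -> #   bit 6 = 1  t=0,i=7
  #.# -> .   bit 5 = 0  t=0,i=0
  #.. -> #   bit 4 = 1  t=0,i=2
  .## -> .   bit 3 = 0  t=0,i=4
  .#. -> #   bit 2 = 1  t=0,i=1
  ..# -> #   bit 1 = 1  t=0,i=3
  ... -> .   bit 0 = 0  t=1,i=5
  bits 01010110 = 86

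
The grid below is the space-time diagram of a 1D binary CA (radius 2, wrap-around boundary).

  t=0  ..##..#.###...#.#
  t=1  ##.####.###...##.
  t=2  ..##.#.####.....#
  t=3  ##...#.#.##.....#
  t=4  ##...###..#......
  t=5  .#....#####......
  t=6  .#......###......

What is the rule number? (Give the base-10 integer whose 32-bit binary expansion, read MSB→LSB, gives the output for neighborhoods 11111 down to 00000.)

3668727344

  ##### -> #   bit 31 = 1  t=5,i=8
  ####. -> #   bit 30 = 1  t=1,i=5
  ###.# -> .   bit 29 = 0  t=1,i=6
  ###.. -> #   bit 28 = 1  t=0,i=10
  ##.## -> #   bit 27 = 1  t=1,i=2
  ##.#. -> .   bit 26 = 0  t=2,i=4
  ##..# -> #   bit 25 = 1  t=0,i=4
  ##... -> .   bit 24 = 0  t=0,i=11
  #.### -> #   bit 23 = 1  t=0,i=8
  #.##. -> .   bit 22 = 0  t=1,i=0
  #.#.# -> #   bit 21 = 1  t=2,i=5
  #.#.. -> .   bit 20 = 0  t=0,i=16
  #..## -> #   bit 19 = 1  t=0,i=1
  #..#. -> #   bit 18 = 1  t=0,i=5
  #...# -> .   bit 17 = 0  t=0,i=12
  #.... -> .   bit 16 = 0  t=2,i=12
  .#### -> .   bit 15 = 0  t=1,i=4
  .###. -> #   bit 14 = 1  t=0,i=9
  .##.# -> .   bit 13 = 0  t=1,i=1
  .##.. -> #   bit 12 = 1  t=0,i=3
  .#.## -> .   bit 11 = 0  t=0,i=7
  .#.#. -> #   bit 10 = 1  t=0,i=15
  .#..# -> #   bit 9 = 1  t=0,i=0
  .#... -> .   bit 8 = 0  t=4,i=11
  ..### -> .   bit 7 = 0  t=3,i=16
  ..##. -> .   bit 6 = 0  t=0,i=2
  ..#.# -> #   bit 5 = 1  t=0,i=6
  ..#.. -> #   bit 4 = 1  t=2,i=16
  ...## -> .   bit 3 = 0  t=1,i=13
  ...#. -> .   bit 2 = 0  t=0,i=13
  ....# -> .   bit 1 = 0  t=2,i=14
  ..... -> .   bit 0 = 0  t=2,i=13
  bits 11011010101011000101011000110000 = 3668727344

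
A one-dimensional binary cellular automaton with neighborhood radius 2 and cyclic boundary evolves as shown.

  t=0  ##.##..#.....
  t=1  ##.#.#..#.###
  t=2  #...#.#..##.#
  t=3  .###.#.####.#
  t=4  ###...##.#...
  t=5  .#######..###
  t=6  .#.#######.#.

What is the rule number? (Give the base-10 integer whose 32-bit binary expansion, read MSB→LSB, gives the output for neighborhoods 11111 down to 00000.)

  #####|#  b31=1 t=1,i=12
  ####.|#  b30=1 t=1,i=0
  ###.#|.  b29=0 t=1,i=1
  ###..|#  b28=1 t=4,i=2
  ##.##|.  b27=0 t=0,i=2
  ##.#.|.  b26=0 t=1,i=2
  ##..#|#  b25=1 t=0,i=5
  ##...|#  b24=1 t=2,i=1
  #.###|#  b23=1 t=1,i=10
  #.##.|#  b22=1 t=0,i=3
  #.#.#|.  b21=0 t=1,i=3
  #.#..|.  b20=0 t=1,i=5
  #..##|#  b19=1 t=2,i=8
  #..#.|.  b18=0 t=0,i=6
  #...#|#  b17=1 t=2,i=2
  #....|.  b16=0 t=0,i=9
  .####|.  b15=0 t=1,i=11
  .###.|#  b14=1 t=3,i=2
  .##.#|#  b13=1 t=0,i=1
  .##..|.  b12=0 t=0,i=4
  .#.##|#  b11=1 t=1,i=9
  .#.#.|#  b10=1 t=1,i=4
  .#..#|#  b9=1 t=1,i=6
  .#...|#  b8=1 t=0,i=8
  ..###|.  b7=0 t=4,i=0
  ..##.|#  b6=1 t=0,i=0
  ..#.#|.  b5=0 t=1,i=8
  ..#..|.  b4=0 t=0,i=7
  ...##|#  b3=1 t=0,i=12
  ...#.|#  b2=1 t=2,i=3
  ....#|#  b1=1 t=0,i=11
  .....|#  b0=1 t=0,i=10
  bits 11010011110010100110111101001111 = 3553259343

3553259343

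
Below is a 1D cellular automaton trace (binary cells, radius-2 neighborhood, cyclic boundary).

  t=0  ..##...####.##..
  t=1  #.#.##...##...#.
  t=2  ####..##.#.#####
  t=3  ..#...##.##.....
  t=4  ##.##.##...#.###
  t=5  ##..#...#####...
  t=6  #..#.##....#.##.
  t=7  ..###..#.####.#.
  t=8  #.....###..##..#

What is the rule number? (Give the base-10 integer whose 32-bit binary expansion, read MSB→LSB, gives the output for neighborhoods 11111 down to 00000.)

1629891943

  #####|.  b31=0 t=2,i=0
  ####.|#  b30=1 t=0,i=9
  ###.#|#  b29=1 t=0,i=10
  ###..|.  b28=0 t=2,i=3
  ##.##|.  b27=0 t=0,i=11
  ##.#.|.  b26=0 t=2,i=8
  ##..#|.  b25=0 t=2,i=4
  ##...|#  b24=1 t=0,i=4
  #.###|.  b23=0 t=2,i=11
  #.##.|.  b22=0 t=0,i=12
  #.#.#|#  b21=1 t=1,i=0
  #.#..|.  b20=0 t=6,i=0
  #..##|.  b19=0 t=2,i=5
  #..#.|#  b18=1 t=5,i=3
  #...#|#  b17=1 t=0,i=5
  #....|.  b16=0 t=0,i=15
  .####|.  b15=0 t=0,i=8
  .###.|.  b14=0 t=7,i=3
  .##.#|#  b13=1 t=2,i=7
  .##..|.  b12=0 t=0,i=3
  .#.##|#  b11=1 t=1,i=3
  .#.#.|#  b10=1 t=1,i=1
  .#..#|.  b9=0 t=6,i=1
  .#...|#  b8=1 t=3,i=3
  ..###|.  b7=0 t=0,i=7
  ..##.|#  b6=1 t=0,i=2
  ..#.#|#  b5=1 t=1,i=14
  ..#..|.  b4=0 t=3,i=2
  ...##|.  b3=0 t=0,i=1
  ...#.|#  b2=1 t=1,i=13
  ....#|#  b1=1 t=0,i=0
  .....|#  b0=1 t=3,i=13
  bits 01100001001001100010110101100111 = 1629891943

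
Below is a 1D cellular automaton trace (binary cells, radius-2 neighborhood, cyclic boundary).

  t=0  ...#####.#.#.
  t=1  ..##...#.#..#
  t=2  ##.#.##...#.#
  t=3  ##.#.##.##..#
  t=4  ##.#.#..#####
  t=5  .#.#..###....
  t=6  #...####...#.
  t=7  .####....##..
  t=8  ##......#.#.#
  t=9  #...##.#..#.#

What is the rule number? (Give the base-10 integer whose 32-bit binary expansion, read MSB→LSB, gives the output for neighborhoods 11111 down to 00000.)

  ##### -> .   bit 31 = 0  t=0,i=5
  ####. -> .   bit 30 = 0  t=0,i=6
  ###.# -> #   bit 29 = 1  t=0,i=7
  ###.. -> .   bit 28 = 0  t=5,i=8
  ##.## -> .   bit 27 = 0  t=3,i=7
  ##.#. -> .   bit 26 = 0  t=0,i=8
  ##..# -> #   bit 25 = 1  t=3,i=10
  ##... -> .   bit 24 = 0  t=1,i=4
  #.### -> #   bit 23 = 1  t=2,i=12
  #.##. -> #   bit 22 = 1  t=2,i=5
  #.#.# -> #   bit 21 = 1  t=0,i=9
  #.#.. -> .   bit 20 = 0  t=0,i=11
  #..## -> #   bit 19 = 1  t=1,i=1
  #..#. -> .   bit 18 = 0  t=1,i=11
  #...# -> #   bit 17 = 1  t=1,i=5
  #.... -> .   bit 16 = 0  t=0,i=0
  .#### -> .   bit 15 = 0  t=0,i=4
  .###. -> #   bit 14 = 1  t=2,i=0
  .##.# -> .   bit 13 = 0  t=3,i=6
  .##.. -> #   bit 12 = 1  t=1,i=3
  .#.## -> .   bit 11 = 0  t=2,i=4
  .#.#. -> .   bit 10 = 0  t=0,i=10
  .#..# -> #   bit 9 = 1  t=1,i=0
  .#... -> #   bit 8 = 1  t=0,i=12
  ..### -> #   bit 7 = 1  t=0,i=3
  ..##. -> .   bit 6 = 0  t=1,i=2
  ..#.# -> .   bit 5 = 0  t=1,i=7
  ..#.. -> #   bit 4 = 1  t=1,i=12
  ...## -> #   bit 3 = 1  t=0,i=2
  ...#. -> #   bit 2 = 1  t=1,i=6
  ....# -> .   bit 1 = 0  t=0,i=1
  ..... -> #   bit 0 = 1  t=5,i=11
  bits 00100010111010100101001110011101 = 585782173

585782173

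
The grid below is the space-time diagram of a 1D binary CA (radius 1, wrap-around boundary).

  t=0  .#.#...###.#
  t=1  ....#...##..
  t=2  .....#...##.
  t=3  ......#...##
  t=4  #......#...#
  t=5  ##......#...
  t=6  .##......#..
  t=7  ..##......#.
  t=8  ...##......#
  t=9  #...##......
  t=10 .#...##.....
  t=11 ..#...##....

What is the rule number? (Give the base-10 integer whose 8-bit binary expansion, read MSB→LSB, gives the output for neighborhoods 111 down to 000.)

  nb ###: next=#  (t=0,i=8, bit7=1)
  nb ##.: next=#  (t=0,i=9, bit6=1)
  nb #.#: next=.  (t=0,i=0, bit5=0)
  nb #..: next=#  (t=0,i=4, bit4=1)
  nb .##: next=.  (t=0,i=7, bit3=0)
  nb .#.: next=.  (t=0,i=1, bit2=0)
  nb ..#: next=.  (t=0,i=6, bit1=0)
  nb ...: next=.  (t=0,i=5, bit0=0)
  bits 11010000 = 208

208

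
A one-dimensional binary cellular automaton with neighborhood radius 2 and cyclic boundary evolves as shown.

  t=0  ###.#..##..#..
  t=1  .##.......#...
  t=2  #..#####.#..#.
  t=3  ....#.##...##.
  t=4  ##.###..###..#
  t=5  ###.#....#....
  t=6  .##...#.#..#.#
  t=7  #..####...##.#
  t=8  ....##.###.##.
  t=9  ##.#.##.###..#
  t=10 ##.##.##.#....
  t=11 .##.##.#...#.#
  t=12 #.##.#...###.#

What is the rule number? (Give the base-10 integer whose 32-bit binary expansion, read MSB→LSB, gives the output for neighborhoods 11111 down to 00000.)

1764223021

  ##### -> .   bit 31 = 0  t=2,i=5
  ####. -> #   bit 30 = 1  t=2,i=6
  ###.# -> #   bit 29 = 1  t=0,i=2
  ###.. -> .   bit 28 = 0  t=4,i=5
  ##.## -> #   bit 27 = 1  t=4,i=2
  ##.#. -> .   bit 26 = 0  t=0,i=3
  ##..# -> .   bit 25 = 0  t=0,i=9
  ##... -> #   bit 24 = 1  t=1,i=3
  #.### -> .   bit 23 = 0  t=4,i=3
  #.##. -> .   bit 22 = 0  t=3,i=6
  #.#.# -> #   bit 21 = 1  t=6,i=13
  #.#.. -> .   bit 20 = 0  t=0,i=4
  #..## -> .   bit 19 = 0  t=0,i=6
  #..#. -> #   bit 18 = 1  t=0,i=10
  #...# -> #   bit 17 = 1  t=3,i=9
  #.... -> #   bit 16 = 1  t=1,i=4
  .#### -> #   bit 15 = 1  t=2,i=4
  .###. -> #   bit 14 = 1  t=0,i=1
  .##.# -> #   bit 13 = 1  t=7,i=11
  .##.. -> .   bit 12 = 0  t=0,i=8
  .#.## -> #   bit 11 = 1  t=3,i=5
  .#.#. -> .   bit 10 = 0  t=2,i=13
  .#..# -> .   bit 9 = 0  t=0,i=5
  .#... -> .   bit 8 = 0  t=1,i=11
  ..### -> .   bit 7 = 0  t=0,i=0
  ..##. -> .   bit 6 = 0  t=0,i=7
  ..#.# -> #   bit 5 = 1  t=2,i=12
  ..#.. -> .   bit 4 = 0  t=0,i=11
  ...## -> #   bit 3 = 1  t=1,i=0
  ...#. -> #   bit 2 = 1  t=1,i=9
  ....# -> .   bit 1 = 0  t=1,i=8
  ..... -> #   bit 0 = 1  t=1,i=5
  bits 01101001001001111110100000101101 = 1764223021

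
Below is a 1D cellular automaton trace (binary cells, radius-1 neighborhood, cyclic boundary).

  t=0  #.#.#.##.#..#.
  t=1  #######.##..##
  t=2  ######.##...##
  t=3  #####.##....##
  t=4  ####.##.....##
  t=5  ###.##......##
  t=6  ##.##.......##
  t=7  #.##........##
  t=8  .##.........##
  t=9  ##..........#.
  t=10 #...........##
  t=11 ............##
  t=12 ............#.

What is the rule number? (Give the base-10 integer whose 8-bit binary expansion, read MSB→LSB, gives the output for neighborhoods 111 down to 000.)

  nb ###: next=#  (t=1,i=0, bit7=1)
  nb ##.: next=.  (t=0,i=7, bit6=0)
  nb #.#: next=#  (t=0,i=1, bit5=1)
  nb #..: next=.  (t=0,i=10, bit4=0)
  nb .##: next=#  (t=0,i=6, bit3=1)
  nb .#.: next=#  (t=0,i=0, bit2=1)
  nb ..#: next=.  (t=0,i=11, bit1=0)
  nb ...: next=.  (t=2,i=10, bit0=0)
  bits 10101100 = 172

172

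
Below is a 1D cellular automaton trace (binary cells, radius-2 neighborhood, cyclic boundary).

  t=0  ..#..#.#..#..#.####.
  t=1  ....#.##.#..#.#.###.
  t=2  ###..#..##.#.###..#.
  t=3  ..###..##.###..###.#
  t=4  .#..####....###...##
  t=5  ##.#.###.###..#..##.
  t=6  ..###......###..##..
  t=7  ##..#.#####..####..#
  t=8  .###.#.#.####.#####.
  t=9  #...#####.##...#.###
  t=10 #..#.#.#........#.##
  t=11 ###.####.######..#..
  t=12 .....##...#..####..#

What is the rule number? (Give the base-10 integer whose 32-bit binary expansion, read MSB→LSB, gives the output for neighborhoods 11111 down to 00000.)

1446874187

  nb #####: next=.  (t=7,i=8, bit31=0)
  nb ####.: next=#  (t=0,i=17, bit30=1)
  nb ###.#: next=.  (t=3,i=17, bit29=0)
  nb ###..: next=#  (t=0,i=18, bit28=1)
  nb ##.##: next=.  (t=3,i=9, bit27=0)
  nb ##.#.: next=#  (t=1,i=8, bit26=1)
  nb ##..#: next=#  (t=2,i=3, bit25=1)
  nb ##...: next=.  (t=0,i=19, bit24=0)
  nb #.###: next=.  (t=0,i=15, bit23=0)
  nb #.##.: next=.  (t=1,i=6, bit22=0)
  nb #.#.#: next=#  (t=1,i=14, bit21=1)
  nb #.#..: next=#  (t=0,i=7, bit20=1)
  nb #..##: next=#  (t=2,i=7, bit19=1)
  nb #..#.: next=#  (t=0,i=4, bit18=1)
  nb #...#: next=.  (t=0,i=0, bit17=0)
  nb #....: next=#  (t=1,i=0, bit16=1)
  nb .####: next=#  (t=0,i=16, bit15=1)
  nb .###.: next=.  (t=1,i=17, bit14=0)
  nb .##.#: next=.  (t=1,i=7, bit13=0)
  nb .##..: next=.  (t=6,i=17, bit12=0)
  nb .#.##: next=#  (t=0,i=14, bit11=1)
  nb .#.#.: next=#  (t=0,i=6, bit10=1)
  nb .#..#: next=.  (t=0,i=3, bit9=0)
  nb .#...: next=.  (t=10,i=8, bit8=0)
  nb ..###: next=.  (t=3,i=2, bit7=0)
  nb ..##.: next=#  (t=2,i=8, bit6=1)
  nb ..#.#: next=.  (t=0,i=5, bit5=0)
  nb ..#..: next=.  (t=0,i=2, bit4=0)
  nb ...##: next=#  (t=4,i=11, bit3=1)
  nb ...#.: next=.  (t=0,i=1, bit2=0)
  nb ....#: next=#  (t=1,i=2, bit1=1)
  nb .....: next=#  (t=1,i=1, bit0=1)
  bits 01010110001111011000110001001011 = 1446874187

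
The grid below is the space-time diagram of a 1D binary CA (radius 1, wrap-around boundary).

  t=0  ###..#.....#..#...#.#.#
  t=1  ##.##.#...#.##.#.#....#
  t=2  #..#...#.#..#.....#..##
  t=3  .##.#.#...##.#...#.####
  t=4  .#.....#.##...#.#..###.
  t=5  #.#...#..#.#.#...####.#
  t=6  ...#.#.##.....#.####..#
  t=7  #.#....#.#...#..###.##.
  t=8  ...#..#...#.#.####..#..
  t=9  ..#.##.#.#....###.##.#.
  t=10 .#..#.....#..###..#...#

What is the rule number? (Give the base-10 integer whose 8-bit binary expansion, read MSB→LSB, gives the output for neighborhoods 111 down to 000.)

  [7] ### => #  t=0,i=0
  [6] ##. => .  t=0,i=2
  [5] #.# => .  t=0,i=19
  [4] #.. => #  t=0,i=3
  [3] .## => #  t=0,i=22
  [2] .#. => .  t=0,i=5
  [1] ..# => #  t=0,i=4
  [0] ... => .  t=0,i=7
  bits 10011010 = 154

154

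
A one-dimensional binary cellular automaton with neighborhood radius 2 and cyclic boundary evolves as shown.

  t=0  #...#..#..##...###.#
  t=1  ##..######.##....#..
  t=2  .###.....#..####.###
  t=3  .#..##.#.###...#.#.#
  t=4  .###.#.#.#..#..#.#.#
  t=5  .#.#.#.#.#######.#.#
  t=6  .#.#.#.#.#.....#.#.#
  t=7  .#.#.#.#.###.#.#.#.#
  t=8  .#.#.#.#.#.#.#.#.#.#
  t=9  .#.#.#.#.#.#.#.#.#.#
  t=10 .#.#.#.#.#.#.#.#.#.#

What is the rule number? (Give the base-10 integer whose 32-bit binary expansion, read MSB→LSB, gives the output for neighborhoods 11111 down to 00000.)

  [31] ##### => .  t=1,i=6
  [30] ####. => .  t=1,i=8
  [29] ###.# => #  t=0,i=17
  [28] ###.. => .  t=2,i=3
  [27] ##.## => .  t=0,i=18
  [26] ##.#. => .  t=3,i=6
  [25] ##..# => #  t=1,i=2
  [24] ##... => #  t=0,i=1
  [23] #.### => #  t=2,i=1
  [22] #.##. => .  t=0,i=19
  [21] #.#.# => #  t=3,i=7
  [20] #.#.. => #  t=3,i=1
  [19] #..## => #  t=0,i=9
  [18] #..#. => #  t=0,i=6
  [17] #...# => .  t=0,i=2
  [16] #.... => #  t=1,i=14
  [15] .#### => .  t=1,i=5
  [14] .###. => .  t=0,i=16
  [13] .##.# => #  t=3,i=5
  [12] .##.. => #  t=0,i=0
  [11] .#.## => .  t=3,i=8
  [10] .#.#. => .  t=3,i=0
  [9] .#..# => #  t=0,i=5
  [8] .#... => #  t=6,i=10
  [7] ..### => .  t=0,i=15
  [6] ..##. => .  t=0,i=10
  [5] ..#.# => #  t=3,i=15
  [4] ..#.. => #  t=0,i=4
  [3] ...## => .  t=0,i=14
  [2] ...#. => .  t=0,i=3
  [1] ....# => #  t=1,i=15
  [0] ..... => .  t=2,i=6
  bits 00100011101111010011001100110010 = 599601970

599601970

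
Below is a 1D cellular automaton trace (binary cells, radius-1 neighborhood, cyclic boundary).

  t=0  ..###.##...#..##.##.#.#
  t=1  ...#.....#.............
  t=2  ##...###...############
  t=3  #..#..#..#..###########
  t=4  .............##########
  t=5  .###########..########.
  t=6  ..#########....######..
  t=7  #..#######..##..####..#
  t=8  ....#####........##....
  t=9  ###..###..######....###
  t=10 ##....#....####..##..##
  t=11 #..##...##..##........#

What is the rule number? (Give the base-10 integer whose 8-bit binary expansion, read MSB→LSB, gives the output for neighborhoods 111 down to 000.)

129

  ###|#  b7=1 t=0,i=3
  ##.|.  b6=0 t=0,i=4
  #.#|.  b5=0 t=0,i=5
  #..|.  b4=0 t=0,i=0
  .##|.  b3=0 t=0,i=2
  .#.|.  b2=0 t=0,i=11
  ..#|.  b1=0 t=0,i=1
  ...|#  b0=1 t=0,i=9
  bits 10000001 = 129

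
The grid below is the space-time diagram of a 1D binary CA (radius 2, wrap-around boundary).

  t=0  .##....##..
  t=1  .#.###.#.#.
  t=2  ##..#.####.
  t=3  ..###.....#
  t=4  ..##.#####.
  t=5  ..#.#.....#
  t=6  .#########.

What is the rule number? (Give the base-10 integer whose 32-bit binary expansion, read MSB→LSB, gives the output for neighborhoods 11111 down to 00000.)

255149543

  [31] ##### => .  t=4,i=7
  [30] ####. => .  t=2,i=8
  [29] ###.# => .  t=1,i=5
  [28] ###.. => .  t=3,i=4
  [27] ##.## => #  t=2,i=10
  [26] ##.#. => #  t=1,i=6
  [25] ##..# => #  t=2,i=2
  [24] ##... => #  t=0,i=3
  [23] #.### => .  t=1,i=3
  [22] #.##. => .  t=2,i=0
  [21] #.#.# => #  t=1,i=7
  [20] #.#.. => #  t=1,i=9
  [19] #..## => .  t=3,i=1
  [18] #..#. => #  t=1,i=0
  [17] #...# => .  t=0,i=10
  [16] #.... => #  t=0,i=4
  [15] .#### => .  t=2,i=7
  [14] .###. => #  t=1,i=4
  [13] .##.# => .  t=4,i=3
  [12] .##.. => .  t=0,i=2
  [11] .#.## => .  t=1,i=2
  [10] .#.#. => #  t=1,i=8
  [9] .#..# => .  t=1,i=10
  [8] .#... => #  t=5,i=5
  [7] ..### => #  t=3,i=2
  [6] ..##. => #  t=0,i=1
  [5] ..#.# => #  t=1,i=1
  [4] ..#.. => .  t=3,i=10
  [3] ...## => .  t=0,i=0
  [2] ...#. => #  t=3,i=9
  [1] ....# => #  t=0,i=5
  [0] ..... => #  t=3,i=7
  bits 00001111001101010100010111100111 = 255149543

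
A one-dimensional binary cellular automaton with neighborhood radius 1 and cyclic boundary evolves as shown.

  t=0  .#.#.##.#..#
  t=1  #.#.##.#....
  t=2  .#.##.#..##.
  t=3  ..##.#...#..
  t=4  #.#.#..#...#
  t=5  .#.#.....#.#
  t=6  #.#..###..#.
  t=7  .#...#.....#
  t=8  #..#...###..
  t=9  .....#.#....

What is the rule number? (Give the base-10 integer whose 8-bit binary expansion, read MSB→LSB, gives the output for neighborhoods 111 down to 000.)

  nb ###: next=.  (t=6,i=6, bit7=0)
  nb ##.: next=.  (t=0,i=6, bit6=0)
  nb #.#: next=#  (t=0,i=0, bit5=1)
  nb #..: next=.  (t=0,i=9, bit4=0)
  nb .##: next=#  (t=0,i=5, bit3=1)
  nb .#.: next=.  (t=0,i=1, bit2=0)
  nb ..#: next=.  (t=0,i=10, bit1=0)
  nb ...: next=#  (t=1,i=9, bit0=1)
  bits 00101001 = 41

41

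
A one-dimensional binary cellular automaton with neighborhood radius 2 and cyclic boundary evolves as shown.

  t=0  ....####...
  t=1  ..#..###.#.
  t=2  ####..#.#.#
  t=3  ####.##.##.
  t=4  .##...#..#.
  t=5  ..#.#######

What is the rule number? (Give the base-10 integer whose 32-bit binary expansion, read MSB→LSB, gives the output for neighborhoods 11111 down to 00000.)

3559390006

  nb #####: next=#  (t=2,i=1, bit31=1)
  nb ####.: next=#  (t=0,i=6, bit30=1)
  nb ###.#: next=.  (t=1,i=7, bit29=0)
  nb ###..: next=#  (t=0,i=7, bit28=1)
  nb ##.##: next=.  (t=3,i=4, bit27=0)
  nb ##.#.: next=#  (t=1,i=8, bit26=1)
  nb ##..#: next=.  (t=2,i=4, bit25=0)
  nb ##...: next=.  (t=0,i=8, bit24=0)
  nb #.###: next=.  (t=2,i=10, bit23=0)
  nb #.##.: next=.  (t=3,i=5, bit22=0)
  nb #.#.#: next=#  (t=2,i=8, bit21=1)
  nb #.#..: next=.  (t=1,i=9, bit20=0)
  nb #..##: next=.  (t=1,i=4, bit19=0)
  nb #..#.: next=#  (t=2,i=5, bit18=1)
  nb #...#: next=#  (t=1,i=0, bit17=1)
  nb #....: next=#  (t=0,i=9, bit16=1)
  nb .####: next=#  (t=0,i=5, bit15=1)
  nb .###.: next=#  (t=1,i=6, bit14=1)
  nb .##.#: next=#  (t=3,i=6, bit13=1)
  nb .##..: next=#  (t=4,i=2, bit12=1)
  nb .#.##: next=#  (t=2,i=9, bit11=1)
  nb .#.#.: next=.  (t=2,i=7, bit10=0)
  nb .#..#: next=#  (t=1,i=3, bit9=1)
  nb .#...: next=#  (t=1,i=10, bit8=1)
  nb ..###: next=.  (t=0,i=4, bit7=0)
  nb ..##.: next=.  (t=4,i=1, bit6=0)
  nb ..#.#: next=#  (t=2,i=6, bit5=1)
  nb ..#..: next=#  (t=1,i=2, bit4=1)
  nb ...##: next=.  (t=0,i=3, bit3=0)
  nb ...#.: next=#  (t=1,i=1, bit2=1)
  nb ....#: next=#  (t=0,i=2, bit1=1)
  nb .....: next=.  (t=0,i=0, bit0=0)
  bits 11010100001001111111101100110110 = 3559390006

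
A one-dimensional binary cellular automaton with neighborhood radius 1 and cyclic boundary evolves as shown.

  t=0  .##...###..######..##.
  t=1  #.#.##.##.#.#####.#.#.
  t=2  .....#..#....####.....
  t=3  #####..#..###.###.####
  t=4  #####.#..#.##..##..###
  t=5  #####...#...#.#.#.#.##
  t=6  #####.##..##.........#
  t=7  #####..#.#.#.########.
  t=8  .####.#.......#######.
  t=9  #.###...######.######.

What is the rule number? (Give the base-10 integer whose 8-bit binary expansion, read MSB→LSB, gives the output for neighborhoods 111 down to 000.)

  ### -> #   bit 7 = 1  t=0,i=7
  ##. -> #   bit 6 = 1  t=0,i=2
  #.# -> .   bit 5 = 0  t=1,i=1
  #.. -> .   bit 4 = 0  t=0,i=3
  .## -> .   bit 3 = 0  t=0,i=1
  .#. -> .   bit 2 = 0  t=1,i=0
  ..# -> #   bit 1 = 1  t=0,i=0
  ... -> #   bit 0 = 1  t=0,i=4
  bits 11000011 = 195

195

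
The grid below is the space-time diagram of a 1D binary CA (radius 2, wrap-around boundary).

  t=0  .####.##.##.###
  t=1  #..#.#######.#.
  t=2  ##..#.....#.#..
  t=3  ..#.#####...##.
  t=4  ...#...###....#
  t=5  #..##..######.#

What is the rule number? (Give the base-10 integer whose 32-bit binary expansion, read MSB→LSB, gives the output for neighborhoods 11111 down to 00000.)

1599171475

  nb #####: next=.  (t=1,i=7, bit31=0)
  nb ####.: next=#  (t=0,i=3, bit30=1)
  nb ###.#: next=.  (t=0,i=4, bit29=0)
  nb ###..: next=#  (t=3,i=8, bit28=1)
  nb ##.##: next=#  (t=0,i=0, bit27=1)
  nb ##.#.: next=#  (t=1,i=12, bit26=1)
  nb ##..#: next=#  (t=2,i=2, bit25=1)
  nb ##...: next=#  (t=3,i=9, bit24=1)
  nb #.###: next=.  (t=0,i=1, bit23=0)
  nb #.##.: next=#  (t=0,i=6, bit22=1)
  nb #.#.#: next=.  (t=1,i=13, bit21=0)
  nb #.#..: next=#  (t=1,i=0, bit20=1)
  nb #..##: next=.  (t=2,i=14, bit19=0)
  nb #..#.: next=.  (t=1,i=2, bit18=0)
  nb #...#: next=.  (t=3,i=0, bit17=0)
  nb #....: next=#  (t=2,i=6, bit16=1)
  nb .####: next=.  (t=0,i=2, bit15=0)
  nb .###.: next=#  (t=0,i=13, bit14=1)
  nb .##.#: next=#  (t=0,i=7, bit13=1)
  nb .##..: next=.  (t=2,i=1, bit12=0)
  nb .#.##: next=#  (t=1,i=4, bit11=1)
  nb .#.#.: next=.  (t=1,i=14, bit10=0)
  nb .#..#: next=#  (t=1,i=1, bit9=1)
  nb .#...: next=#  (t=2,i=5, bit8=1)
  nb ..###: next=#  (t=4,i=7, bit7=1)
  nb ..##.: next=.  (t=2,i=0, bit6=0)
  nb ..#.#: next=.  (t=1,i=3, bit5=0)
  nb ..#..: next=#  (t=2,i=4, bit4=1)
  nb ...##: next=.  (t=3,i=11, bit3=0)
  nb ...#.: next=.  (t=2,i=9, bit2=0)
  nb ....#: next=#  (t=2,i=8, bit1=1)
  nb .....: next=#  (t=2,i=7, bit0=1)
  bits 01011111010100010110101110010011 = 1599171475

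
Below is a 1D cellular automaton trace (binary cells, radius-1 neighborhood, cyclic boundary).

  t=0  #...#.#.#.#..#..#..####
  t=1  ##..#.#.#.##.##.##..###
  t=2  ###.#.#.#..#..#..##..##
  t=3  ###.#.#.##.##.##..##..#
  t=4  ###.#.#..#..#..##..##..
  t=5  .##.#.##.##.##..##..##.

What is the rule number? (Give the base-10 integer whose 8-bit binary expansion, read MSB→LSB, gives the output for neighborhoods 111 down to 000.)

212

  ###|#  b7=1 t=0,i=20
  ##.|#  b6=1 t=0,i=0
  #.#|.  b5=0 t=0,i=5
  #..|#  b4=1 t=0,i=1
  .##|.  b3=0 t=0,i=19
  .#.|#  b2=1 t=0,i=4
  ..#|.  b1=0 t=0,i=3
  ...|.  b0=0 t=0,i=2
  bits 11010100 = 212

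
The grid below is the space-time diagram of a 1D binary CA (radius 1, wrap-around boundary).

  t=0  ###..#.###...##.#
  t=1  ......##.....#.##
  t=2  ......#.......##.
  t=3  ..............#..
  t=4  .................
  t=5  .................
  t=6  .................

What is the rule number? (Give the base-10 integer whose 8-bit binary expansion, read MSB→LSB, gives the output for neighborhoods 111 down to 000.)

  [7] ### => .  t=0,i=0
  [6] ##. => .  t=0,i=2
  [5] #.# => #  t=0,i=6
  [4] #.. => .  t=0,i=3
  [3] .## => #  t=0,i=7
  [2] .#. => .  t=0,i=5
  [1] ..# => .  t=0,i=4
  [0] ... => .  t=0,i=11
  bits 00101000 = 40

40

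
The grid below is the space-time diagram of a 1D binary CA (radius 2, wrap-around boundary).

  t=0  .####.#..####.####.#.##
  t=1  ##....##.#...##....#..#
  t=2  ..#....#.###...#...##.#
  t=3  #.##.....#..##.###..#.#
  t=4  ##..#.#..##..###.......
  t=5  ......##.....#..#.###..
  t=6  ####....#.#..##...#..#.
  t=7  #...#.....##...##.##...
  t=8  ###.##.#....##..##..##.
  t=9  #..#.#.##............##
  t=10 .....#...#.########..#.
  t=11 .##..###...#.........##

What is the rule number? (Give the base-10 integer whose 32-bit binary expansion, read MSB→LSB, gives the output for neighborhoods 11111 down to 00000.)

162669457

  ##### -> .   bit 31 = 0  t=10,i=13
  ####. -> .   bit 30 = 0  t=0,i=3
  ###.# -> .   bit 29 = 0  t=0,i=4
  ###.. -> .   bit 28 = 0  t=1,i=1
  ##.## -> #   bit 27 = 1  t=0,i=0
  ##.#. -> .   bit 26 = 0  t=0,i=5
  ##..# -> .   bit 25 = 0  t=3,i=18
  ##... -> #   bit 24 = 1  t=1,i=2
  #.### -> #   bit 23 = 1  t=0,i=1
  #.##. -> .   bit 22 = 0  t=0,i=21
  #.#.# -> #   bit 21 = 1  t=0,i=19
  #.#.. -> #   bit 20 = 1  t=0,i=6
  #..## -> .   bit 19 = 0  t=0,i=8
  #..#. -> .   bit 18 = 0  t=2,i=1
  #...# -> #   bit 17 = 1  t=1,i=11
  #.... -> .   bit 16 = 0  t=1,i=3
  .#### -> .   bit 15 = 0  t=0,i=2
  .###. -> .   bit 14 = 0  t=1,i=0
  .##.# -> #   bit 13 = 1  t=0,i=22
  .##.. -> .   bit 12 = 0  t=1,i=14
  .#.## -> .   bit 11 = 0  t=0,i=20
  .#.#. -> .   bit 10 = 0  t=4,i=5
  .#..# -> #   bit 9 = 1  t=0,i=7
  .#... -> #   bit 8 = 1  t=1,i=10
  ..### -> #   bit 7 = 1  t=0,i=9
  ..##. -> .   bit 6 = 0  t=1,i=6
  ..#.# -> .   bit 5 = 0  t=2,i=7
  ..#.. -> #   bit 4 = 1  t=1,i=19
  ...## -> .   bit 3 = 0  t=1,i=5
  ...#. -> .   bit 2 = 0  t=1,i=18
  ....# -> .   bit 1 = 0  t=1,i=4
  ..... -> #   bit 0 = 1  t=3,i=6
  bits 00001001101100100010001110010001 = 162669457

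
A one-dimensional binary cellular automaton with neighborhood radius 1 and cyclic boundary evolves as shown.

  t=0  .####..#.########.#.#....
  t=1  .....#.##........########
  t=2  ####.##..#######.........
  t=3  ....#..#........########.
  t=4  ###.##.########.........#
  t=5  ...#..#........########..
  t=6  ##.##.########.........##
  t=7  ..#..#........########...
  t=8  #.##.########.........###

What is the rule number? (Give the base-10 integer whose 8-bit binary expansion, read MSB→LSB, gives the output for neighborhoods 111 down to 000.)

53

  nb ###: next=.  (t=0,i=2, bit7=0)
  nb ##.: next=.  (t=0,i=4, bit6=0)
  nb #.#: next=#  (t=0,i=8, bit5=1)
  nb #..: next=#  (t=0,i=5, bit4=1)
  nb .##: next=.  (t=0,i=1, bit3=0)
  nb .#.: next=#  (t=0,i=7, bit2=1)
  nb ..#: next=.  (t=0,i=0, bit1=0)
  nb ...: next=#  (t=0,i=22, bit0=1)
  bits 00110101 = 53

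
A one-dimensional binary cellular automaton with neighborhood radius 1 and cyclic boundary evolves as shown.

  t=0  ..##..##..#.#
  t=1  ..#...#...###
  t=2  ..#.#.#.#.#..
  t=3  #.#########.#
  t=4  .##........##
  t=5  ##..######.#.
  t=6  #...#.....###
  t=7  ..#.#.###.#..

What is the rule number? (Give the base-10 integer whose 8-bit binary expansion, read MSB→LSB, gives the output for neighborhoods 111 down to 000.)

45

  ###|.  b7=0 t=1,i=11
  ##.|.  b6=0 t=0,i=3
  #.#|#  b5=1 t=0,i=11
  #..|.  b4=0 t=0,i=0
  .##|#  b3=1 t=0,i=2
  .#.|#  b2=1 t=0,i=10
  ..#|.  b1=0 t=0,i=1
  ...|#  b0=1 t=1,i=4
  bits 00101101 = 45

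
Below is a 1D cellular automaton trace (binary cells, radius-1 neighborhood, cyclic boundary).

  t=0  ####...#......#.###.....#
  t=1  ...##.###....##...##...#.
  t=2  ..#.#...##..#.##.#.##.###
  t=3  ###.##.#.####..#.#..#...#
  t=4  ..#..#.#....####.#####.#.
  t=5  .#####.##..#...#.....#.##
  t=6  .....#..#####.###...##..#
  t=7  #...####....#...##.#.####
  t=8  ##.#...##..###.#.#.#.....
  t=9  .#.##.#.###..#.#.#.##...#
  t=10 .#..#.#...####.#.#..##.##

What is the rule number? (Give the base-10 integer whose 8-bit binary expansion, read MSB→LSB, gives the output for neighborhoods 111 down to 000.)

86

  ###|.  b7=0 t=0,i=0
  ##.|#  b6=1 t=0,i=3
  #.#|.  b5=0 t=0,i=15
  #..|#  b4=1 t=0,i=4
  .##|.  b3=0 t=0,i=16
  .#.|#  b2=1 t=0,i=7
  ..#|#  b1=1 t=0,i=6
  ...|.  b0=0 t=0,i=5
  bits 01010110 = 86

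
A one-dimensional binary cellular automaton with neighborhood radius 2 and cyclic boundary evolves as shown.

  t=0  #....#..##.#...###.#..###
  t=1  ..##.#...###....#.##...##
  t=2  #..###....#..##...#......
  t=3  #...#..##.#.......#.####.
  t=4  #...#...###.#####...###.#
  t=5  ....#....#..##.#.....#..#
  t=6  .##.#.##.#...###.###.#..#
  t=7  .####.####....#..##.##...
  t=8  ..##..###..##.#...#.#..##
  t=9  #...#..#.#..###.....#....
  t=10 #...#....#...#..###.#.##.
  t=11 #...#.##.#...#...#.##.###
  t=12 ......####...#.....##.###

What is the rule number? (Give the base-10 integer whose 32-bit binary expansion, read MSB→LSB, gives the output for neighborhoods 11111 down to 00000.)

1190256659

  #####|.  b31=0 t=4,i=14
  ####.|#  b30=1 t=0,i=24
  ###.#|.  b29=0 t=0,i=17
  ###..|.  b28=0 t=0,i=0
  ##.##|.  b27=0 t=4,i=11
  ##.#.|#  b26=1 t=0,i=10
  ##..#|#  b25=1 t=1,i=0
  ##...|.  b24=0 t=0,i=1
  #.###|#  b23=1 t=3,i=20
  #.##.|#  b22=1 t=1,i=18
  #.#.#|#  b21=1 t=6,i=4
  #.#..|#  b20=1 t=0,i=11
  #..##|.  b19=0 t=0,i=7
  #..#.|.  b18=0 t=5,i=23
  #...#|.  b17=0 t=0,i=13
  #....|#  b16=1 t=0,i=2
  .####|#  b15=1 t=0,i=23
  .###.|#  b14=1 t=0,i=16
  .##.#|#  b13=1 t=0,i=9
  .##..|.  b12=0 t=1,i=19
  .#.##|.  b11=0 t=1,i=17
  .#.#.|.  b10=0 t=8,i=19
  .#..#|.  b9=0 t=0,i=6
  .#...|.  b8=0 t=0,i=12
  ..###|.  b7=0 t=0,i=15
  ..##.|.  b6=0 t=0,i=8
  ..#.#|.  b5=0 t=1,i=16
  ..#..|#  b4=1 t=0,i=5
  ...##|.  b3=0 t=0,i=14
  ...#.|.  b2=0 t=0,i=4
  ....#|#  b1=1 t=0,i=3
  .....|#  b0=1 t=2,i=21
  bits 01000110111100011110000000010011 = 1190256659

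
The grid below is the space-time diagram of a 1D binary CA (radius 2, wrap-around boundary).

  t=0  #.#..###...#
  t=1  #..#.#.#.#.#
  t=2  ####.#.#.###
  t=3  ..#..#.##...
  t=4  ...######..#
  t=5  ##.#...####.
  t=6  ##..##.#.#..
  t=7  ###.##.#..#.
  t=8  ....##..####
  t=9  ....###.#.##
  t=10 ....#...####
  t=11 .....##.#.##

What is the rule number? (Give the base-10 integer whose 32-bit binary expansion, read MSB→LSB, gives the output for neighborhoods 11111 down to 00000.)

1382431713

  [31] ##### => .  t=2,i=0
  [30] ####. => #  t=2,i=2
  [29] ###.# => .  t=2,i=3
  [28] ###.. => #  t=0,i=7
  [27] ##.## => .  t=5,i=11
  [26] ##.#. => .  t=0,i=1
  [25] ##..# => #  t=1,i=1
  [24] ##... => .  t=0,i=8
  [23] #.### => .  t=2,i=9
  [22] #.##. => #  t=1,i=11
  [21] #.#.# => #  t=1,i=5
  [20] #.#.. => .  t=0,i=2
  [19] #..## => .  t=0,i=4
  [18] #..#. => #  t=1,i=2
  [17] #...# => #  t=0,i=9
  [16] #.... => .  t=3,i=10
  [15] .#### => .  t=2,i=10
  [14] .###. => .  t=0,i=6
  [13] .##.# => #  t=0,i=0
  [12] .##.. => #  t=1,i=0
  [11] .#.## => #  t=1,i=10
  [10] .#.#. => .  t=1,i=4
  [9] .#..# => #  t=0,i=3
  [8] .#... => #  t=4,i=0
  [7] ..### => #  t=0,i=5
  [6] ..##. => #  t=0,i=11
  [5] ..#.# => #  t=1,i=3
  [4] ..#.. => .  t=3,i=2
  [3] ...## => .  t=0,i=10
  [2] ...#. => .  t=3,i=1
  [1] ....# => .  t=3,i=0
  [0] ..... => #  t=3,i=11
  bits 01010010011001100011101111100001 = 1382431713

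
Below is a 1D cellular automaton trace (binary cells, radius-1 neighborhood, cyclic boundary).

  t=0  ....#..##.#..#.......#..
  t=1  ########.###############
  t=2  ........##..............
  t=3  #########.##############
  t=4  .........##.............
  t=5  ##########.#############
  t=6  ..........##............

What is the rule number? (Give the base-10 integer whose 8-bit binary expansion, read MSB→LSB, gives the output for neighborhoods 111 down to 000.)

63

  ### -> .   bit 7 = 0  t=1,i=0
  ##. -> .   bit 6 = 0  t=0,i=8
  #.# -> #   bit 5 = 1  t=0,i=9
  #.. -> #   bit 4 = 1  t=0,i=5
  .## -> #   bit 3 = 1  t=0,i=7
  .#. -> #   bit 2 = 1  t=0,i=4
  ..# -> #   bit 1 = 1  t=0,i=3
  ... -> #   bit 0 = 1  t=0,i=0
  bits 00111111 = 63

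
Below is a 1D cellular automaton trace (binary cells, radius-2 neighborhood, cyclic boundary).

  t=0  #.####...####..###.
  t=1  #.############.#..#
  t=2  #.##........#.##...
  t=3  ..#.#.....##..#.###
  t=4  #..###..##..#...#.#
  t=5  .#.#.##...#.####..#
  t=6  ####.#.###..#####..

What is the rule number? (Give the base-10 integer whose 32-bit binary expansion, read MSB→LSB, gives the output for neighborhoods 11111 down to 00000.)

1475519902

  nb #####: next=.  (t=1,i=4, bit31=0)
  nb ####.: next=#  (t=0,i=4, bit30=1)
  nb ###.#: next=.  (t=0,i=17, bit29=0)
  nb ###..: next=#  (t=0,i=5, bit28=1)
  nb ##.##: next=.  (t=1,i=1, bit27=0)
  nb ##.#.: next=#  (t=0,i=18, bit26=1)
  nb ##..#: next=#  (t=0,i=13, bit25=1)
  nb ##...: next=#  (t=0,i=6, bit24=1)
  nb #.###: next=#  (t=0,i=2, bit23=1)
  nb #.##.: next=#  (t=2,i=2, bit22=1)
  nb #.#.#: next=#  (t=0,i=0, bit21=1)
  nb #.#..: next=#  (t=1,i=15, bit20=1)
  nb #..##: next=.  (t=0,i=14, bit19=0)
  nb #..#.: next=.  (t=3,i=1, bit18=0)
  nb #...#: next=#  (t=0,i=7, bit17=1)
  nb #....: next=.  (t=2,i=5, bit16=0)
  nb .####: next=#  (t=0,i=3, bit15=1)
  nb .###.: next=.  (t=0,i=16, bit14=0)
  nb .##.#: next=#  (t=1,i=0, bit13=1)
  nb .##..: next=.  (t=2,i=3, bit12=0)
  nb .#.##: next=.  (t=0,i=1, bit11=0)
  nb .#.#.: next=#  (t=3,i=3, bit10=1)
  nb .#..#: next=.  (t=1,i=16, bit9=0)
  nb .#...: next=#  (t=3,i=5, bit8=1)
  nb ..###: next=#  (t=0,i=9, bit7=1)
  nb ..##.: next=.  (t=1,i=18, bit6=0)
  nb ..#.#: next=.  (t=2,i=0, bit5=0)
  nb ..#..: next=#  (t=4,i=12, bit4=1)
  nb ...##: next=#  (t=0,i=8, bit3=1)
  nb ...#.: next=#  (t=2,i=11, bit2=1)
  nb ....#: next=#  (t=2,i=10, bit1=1)
  nb .....: next=.  (t=2,i=6, bit0=0)
  bits 01010111111100101010010110011110 = 1475519902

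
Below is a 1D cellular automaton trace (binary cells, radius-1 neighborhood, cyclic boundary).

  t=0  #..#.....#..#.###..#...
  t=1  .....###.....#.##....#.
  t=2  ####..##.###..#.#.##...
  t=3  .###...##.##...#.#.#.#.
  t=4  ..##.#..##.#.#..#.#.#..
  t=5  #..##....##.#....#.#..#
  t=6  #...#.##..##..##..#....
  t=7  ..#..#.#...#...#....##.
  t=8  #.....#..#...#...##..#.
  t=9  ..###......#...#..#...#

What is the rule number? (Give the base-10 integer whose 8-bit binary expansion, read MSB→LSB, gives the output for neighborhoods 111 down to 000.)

225

  nb ###: next=#  (t=0,i=15, bit7=1)
  nb ##.: next=#  (t=0,i=16, bit6=1)
  nb #.#: next=#  (t=0,i=13, bit5=1)
  nb #..: next=.  (t=0,i=1, bit4=0)
  nb .##: next=.  (t=0,i=14, bit3=0)
  nb .#.: next=.  (t=0,i=0, bit2=0)
  nb ..#: next=.  (t=0,i=2, bit1=0)
  nb ...: next=#  (t=0,i=5, bit0=1)
  bits 11100001 = 225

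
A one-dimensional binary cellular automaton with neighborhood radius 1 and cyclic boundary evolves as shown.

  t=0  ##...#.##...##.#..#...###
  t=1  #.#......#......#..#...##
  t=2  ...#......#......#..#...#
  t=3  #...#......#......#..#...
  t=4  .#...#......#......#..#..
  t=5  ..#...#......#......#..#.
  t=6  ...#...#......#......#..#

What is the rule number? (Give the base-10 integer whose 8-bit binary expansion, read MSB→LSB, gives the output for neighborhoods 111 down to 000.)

  ### -> #   bit 7 = 1  t=0,i=0
  ##. -> .   bit 6 = 0  t=0,i=1
  #.# -> .   bit 5 = 0  t=0,i=6
  #.. -> #   bit 4 = 1  t=0,i=2
  .## -> .   bit 3 = 0  t=0,i=7
  .#. -> .   bit 2 = 0  t=0,i=5
  ..# -> .   bit 1 = 0  t=0,i=4
  ... -> .   bit 0 = 0  t=0,i=3
  bits 10010000 = 144

144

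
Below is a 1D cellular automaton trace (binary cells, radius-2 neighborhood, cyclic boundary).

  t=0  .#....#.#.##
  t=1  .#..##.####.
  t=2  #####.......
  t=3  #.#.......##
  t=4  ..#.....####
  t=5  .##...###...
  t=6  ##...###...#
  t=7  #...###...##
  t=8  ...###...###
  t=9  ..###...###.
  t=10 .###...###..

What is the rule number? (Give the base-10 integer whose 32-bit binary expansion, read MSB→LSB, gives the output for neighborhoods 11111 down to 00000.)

2155630302

  #####|#  b31=1 t=2,i=2
  ####.|.  b30=0 t=1,i=9
  ###.#|.  b29=0 t=3,i=0
  ###..|.  b28=0 t=1,i=10
  ##.##|.  b27=0 t=1,i=6
  ##.#.|.  b26=0 t=0,i=0
  ##..#|.  b25=0 t=1,i=11
  ##...|.  b24=0 t=2,i=5
  #.###|.  b23=0 t=1,i=7
  #.##.|#  b22=1 t=0,i=10
  #.#.#|#  b21=1 t=0,i=8
  #.#..|#  b20=1 t=0,i=1
  #..##|#  b19=1 t=1,i=3
  #..#.|#  b18=1 t=1,i=0
  #...#|.  b17=0 t=5,i=4
  #....|.  b16=0 t=0,i=3
  .####|.  b15=0 t=1,i=8
  .###.|#  b14=1 t=3,i=11
  .##.#|.  b13=0 t=0,i=11
  .##..|.  b12=0 t=5,i=2
  .#.##|#  b11=1 t=0,i=9
  .#.#.|#  b10=1 t=0,i=7
  .#..#|#  b9=1 t=1,i=2
  .#...|.  b8=0 t=0,i=2
  ..###|#  b7=1 t=2,i=0
  ..##.|#  b6=1 t=1,i=4
  ..#.#|.  b5=0 t=0,i=6
  ..#..|#  b4=1 t=1,i=1
  ...##|#  b3=1 t=2,i=11
  ...#.|#  b2=1 t=0,i=5
  ....#|#  b1=1 t=0,i=4
  .....|.  b0=0 t=2,i=7
  bits 10000000011111000100111011011110 = 2155630302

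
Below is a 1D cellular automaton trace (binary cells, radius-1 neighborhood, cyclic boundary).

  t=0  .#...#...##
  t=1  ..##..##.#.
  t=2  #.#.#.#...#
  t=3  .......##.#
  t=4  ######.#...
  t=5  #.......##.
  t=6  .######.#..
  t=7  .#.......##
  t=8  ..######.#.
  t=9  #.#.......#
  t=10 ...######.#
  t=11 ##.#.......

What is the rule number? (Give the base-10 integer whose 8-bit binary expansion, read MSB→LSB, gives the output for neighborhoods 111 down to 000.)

25

  ### -> .   bit 7 = 0  t=4,i=1
  ##. -> .   bit 6 = 0  t=0,i=10
  #.# -> .   bit 5 = 0  t=0,i=0
  #.. -> #   bit 4 = 1  t=0,i=2
  .## -> #   bit 3 = 1  t=0,i=9
  .#. -> .   bit 2 = 0  t=0,i=1
  ..# -> .   bit 1 = 0  t=0,i=4
  ... -> #   bit 0 = 1  t=0,i=3
  bits 00011001 = 25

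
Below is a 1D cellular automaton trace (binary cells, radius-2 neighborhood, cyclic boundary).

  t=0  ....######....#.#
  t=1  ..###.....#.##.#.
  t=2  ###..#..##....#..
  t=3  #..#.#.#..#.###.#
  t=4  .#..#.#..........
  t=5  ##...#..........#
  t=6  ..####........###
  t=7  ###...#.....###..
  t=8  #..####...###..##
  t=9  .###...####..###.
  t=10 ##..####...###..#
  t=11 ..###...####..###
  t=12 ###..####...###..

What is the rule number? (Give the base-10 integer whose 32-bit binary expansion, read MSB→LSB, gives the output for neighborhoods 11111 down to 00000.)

118097054

  #####|.  b31=0 t=0,i=6
  ####.|.  b30=0 t=0,i=8
  ###.#|.  b29=0 t=3,i=14
  ###..|.  b28=0 t=0,i=9
  ##.##|.  b27=0 t=3,i=15
  ##.#.|#  b26=1 t=1,i=14
  ##..#|#  b25=1 t=2,i=3
  ##...|#  b24=1 t=0,i=10
  #.###|.  b23=0 t=3,i=12
  #.##.|.  b22=0 t=1,i=12
  #.#.#|.  b21=0 t=3,i=5
  #.#..|.  b20=0 t=0,i=16
  #..##|#  b19=1 t=2,i=7
  #..#.|.  b18=0 t=2,i=4
  #...#|#  b17=1 t=1,i=0
  #....|.  b16=0 t=0,i=1
  .####|.  b15=0 t=0,i=5
  .###.|.  b14=0 t=1,i=3
  .##.#|.  b13=0 t=1,i=13
  .##..|.  b12=0 t=2,i=9
  .#.##|.  b11=0 t=1,i=11
  .#.#.|#  b10=1 t=0,i=15
  .#..#|.  b9=0 t=2,i=6
  .#...|.  b8=0 t=0,i=0
  ..###|#  b7=1 t=0,i=4
  ..##.|.  b6=0 t=2,i=8
  ..#.#|.  b5=0 t=0,i=14
  ..#..|#  b4=1 t=2,i=5
  ...##|#  b3=1 t=0,i=3
  ...#.|#  b2=1 t=0,i=13
  ....#|#  b1=1 t=0,i=2
  .....|.  b0=0 t=1,i=7
  bits 00000111000010100000010010011110 = 118097054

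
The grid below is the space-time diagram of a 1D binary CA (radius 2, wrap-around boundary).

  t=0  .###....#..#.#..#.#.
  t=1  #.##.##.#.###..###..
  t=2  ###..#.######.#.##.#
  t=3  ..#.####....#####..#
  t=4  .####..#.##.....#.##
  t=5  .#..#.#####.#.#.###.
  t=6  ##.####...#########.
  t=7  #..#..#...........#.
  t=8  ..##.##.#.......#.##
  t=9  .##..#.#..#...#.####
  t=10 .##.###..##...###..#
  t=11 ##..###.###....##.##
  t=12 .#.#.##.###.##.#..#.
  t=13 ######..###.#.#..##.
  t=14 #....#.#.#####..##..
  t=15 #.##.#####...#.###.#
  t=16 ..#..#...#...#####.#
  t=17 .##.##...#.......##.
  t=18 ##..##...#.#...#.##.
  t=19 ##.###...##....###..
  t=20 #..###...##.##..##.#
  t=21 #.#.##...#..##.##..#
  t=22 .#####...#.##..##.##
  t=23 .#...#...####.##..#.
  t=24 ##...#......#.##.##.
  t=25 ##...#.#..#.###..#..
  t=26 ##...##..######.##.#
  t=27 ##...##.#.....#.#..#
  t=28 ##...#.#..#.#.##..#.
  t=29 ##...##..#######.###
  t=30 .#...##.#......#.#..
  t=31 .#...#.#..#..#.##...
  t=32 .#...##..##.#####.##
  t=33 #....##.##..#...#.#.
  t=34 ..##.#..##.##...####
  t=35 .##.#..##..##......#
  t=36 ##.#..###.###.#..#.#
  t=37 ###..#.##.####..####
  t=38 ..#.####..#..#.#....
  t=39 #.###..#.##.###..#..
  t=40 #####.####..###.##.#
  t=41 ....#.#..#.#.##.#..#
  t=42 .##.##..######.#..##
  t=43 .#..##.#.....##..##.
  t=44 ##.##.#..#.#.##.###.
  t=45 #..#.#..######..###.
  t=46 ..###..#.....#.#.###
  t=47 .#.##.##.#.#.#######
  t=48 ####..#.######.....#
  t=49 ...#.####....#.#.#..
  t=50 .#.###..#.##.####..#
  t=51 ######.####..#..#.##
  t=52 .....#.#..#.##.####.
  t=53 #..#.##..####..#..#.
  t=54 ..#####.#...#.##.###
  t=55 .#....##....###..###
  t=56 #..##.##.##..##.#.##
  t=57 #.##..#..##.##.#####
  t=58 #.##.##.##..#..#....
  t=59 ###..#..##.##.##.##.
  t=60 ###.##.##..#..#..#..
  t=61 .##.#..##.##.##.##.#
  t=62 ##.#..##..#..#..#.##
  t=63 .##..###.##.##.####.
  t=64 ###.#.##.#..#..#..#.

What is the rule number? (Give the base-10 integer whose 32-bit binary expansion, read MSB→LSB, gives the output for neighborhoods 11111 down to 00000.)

  ##### -> .   bit 31 = 0  t=2,i=9
  ####. -> .   bit 30 = 0  t=2,i=1
  ###.# -> #   bit 29 = 1  t=2,i=12
  ###.. -> #   bit 28 = 1  t=0,i=3
  ##.## -> .   bit 27 = 0  t=1,i=4
  ##.#. -> #   bit 26 = 1  t=1,i=7
  ##..# -> .   bit 25 = 0  t=1,i=13
  ##... -> .   bit 24 = 0  t=0,i=4
  #.### -> #   bit 23 = 1  t=1,i=10
  #.##. -> #   bit 22 = 1  t=1,i=2
  #.#.# -> #   bit 21 = 1  t=1,i=8
  #.#.. -> .   bit 20 = 0  t=0,i=13
  #..## -> #   bit 19 = 1  t=0,i=0
  #..#. -> #   bit 18 = 1  t=0,i=10
  #...# -> .   bit 17 = 0  t=6,i=8
  #.... -> #   bit 16 = 1  t=0,i=5
  .#### -> .   bit 15 = 0  t=2,i=0
  .###. -> #   bit 14 = 1  t=0,i=2
  .##.# -> .   bit 13 = 0  t=1,i=3
  .##.. -> #   bit 12 = 1  t=4,i=10
  .#.## -> #   bit 11 = 1  t=1,i=1
  .#.#. -> #   bit 10 = 1  t=0,i=12
  .#..# -> .   bit 9 = 0  t=0,i=9
  .#... -> .   bit 8 = 0  t=7,i=7
  ..### -> .   bit 7 = 0  t=0,i=1
  ..##. -> #   bit 6 = 1  t=8,i=2
  ..#.# -> #   bit 5 = 1  t=0,i=11
  ..#.. -> #   bit 4 = 1  t=0,i=8
  ...## -> .   bit 3 = 0  t=3,i=11
  ...#. -> .   bit 2 = 0  t=0,i=7
  ....# -> #   bit 1 = 1  t=0,i=6
  ..... -> .   bit 0 = 0  t=4,i=13
  bits 00110100111011010101110001110010 = 887970930

887970930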